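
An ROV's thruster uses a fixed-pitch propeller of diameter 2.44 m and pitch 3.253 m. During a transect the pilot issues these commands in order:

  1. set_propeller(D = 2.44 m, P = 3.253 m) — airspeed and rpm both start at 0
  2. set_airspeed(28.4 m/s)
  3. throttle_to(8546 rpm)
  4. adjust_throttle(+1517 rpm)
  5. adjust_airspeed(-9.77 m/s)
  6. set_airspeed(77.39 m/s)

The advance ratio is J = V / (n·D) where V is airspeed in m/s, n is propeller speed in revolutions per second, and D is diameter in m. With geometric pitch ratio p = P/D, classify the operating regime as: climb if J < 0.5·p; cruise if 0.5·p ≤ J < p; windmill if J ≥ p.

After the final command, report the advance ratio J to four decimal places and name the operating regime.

set_propeller: D = 2.44 m, P = 3.253 m (p = P/D = 1.333197); state ← (V=0, rpm=0)
set_airspeed(28.4): V ← 28.4 m/s
throttle_to(8546): rpm ← 8546
adjust_throttle(+1517): rpm ← 8546 +1517 = 10063
adjust_airspeed(-9.77): V ← 28.4 -9.77 = 18.63 m/s
set_airspeed(77.39): V ← 77.39 m/s
final state: V = 77.39 m/s, rpm = 10063 → n = rpm/60 = 167.716667 rev/s
J = V / (n·D) = 77.39 / (167.716667 × 2.44) = 0.189112
regime bands: climb J<0.6666 | cruise [0.6666, 1.3332) | windmill J≥1.3332
J = 0.1891 → climb

J = 0.1891, regime = climb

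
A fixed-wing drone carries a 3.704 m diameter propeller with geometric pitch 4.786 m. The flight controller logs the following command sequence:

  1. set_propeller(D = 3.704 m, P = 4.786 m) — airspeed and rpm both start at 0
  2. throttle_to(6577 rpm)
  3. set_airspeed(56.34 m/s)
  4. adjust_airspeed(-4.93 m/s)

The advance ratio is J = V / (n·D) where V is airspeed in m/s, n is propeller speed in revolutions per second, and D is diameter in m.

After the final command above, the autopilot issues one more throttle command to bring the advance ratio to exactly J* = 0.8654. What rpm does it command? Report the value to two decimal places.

rpm = 962.30

set_propeller: D = 3.704 m, P = 4.786 m (p = P/D = 1.292117); state ← (V=0, rpm=0)
throttle_to(6577): rpm ← 6577
set_airspeed(56.34): V ← 56.34 m/s
adjust_airspeed(-4.93): V ← 56.34 -4.93 = 51.41 m/s
final state: V = 51.41 m/s, rpm = 6577 → n = rpm/60 = 109.616667 rev/s
target J* = 0.8654; solve J* = V/(n·D) for n: n = V/(J*·D) = 51.41/(0.8654 × 3.704) = 16.038352 rev/s
rpm = 60·n = 962.301107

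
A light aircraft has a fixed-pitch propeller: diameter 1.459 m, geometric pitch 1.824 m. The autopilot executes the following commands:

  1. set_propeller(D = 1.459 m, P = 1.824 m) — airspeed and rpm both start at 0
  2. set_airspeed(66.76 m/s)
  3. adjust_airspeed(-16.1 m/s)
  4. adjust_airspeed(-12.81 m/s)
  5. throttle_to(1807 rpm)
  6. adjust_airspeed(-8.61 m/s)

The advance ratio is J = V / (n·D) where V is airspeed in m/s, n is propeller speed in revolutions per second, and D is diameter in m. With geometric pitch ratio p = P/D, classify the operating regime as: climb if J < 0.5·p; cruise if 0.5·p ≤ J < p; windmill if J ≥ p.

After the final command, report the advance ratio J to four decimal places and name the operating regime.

J = 0.6654, regime = cruise

set_propeller: D = 1.459 m, P = 1.824 m (p = P/D = 1.250171); state ← (V=0, rpm=0)
set_airspeed(66.76): V ← 66.76 m/s
adjust_airspeed(-16.1): V ← 66.76 -16.1 = 50.66 m/s
adjust_airspeed(-12.81): V ← 50.66 -12.81 = 37.85 m/s
throttle_to(1807): rpm ← 1807
adjust_airspeed(-8.61): V ← 37.85 -8.61 = 29.24 m/s
final state: V = 29.24 m/s, rpm = 1807 → n = rpm/60 = 30.116667 rev/s
J = V / (n·D) = 29.24 / (30.116667 × 1.459) = 0.665450
regime bands: climb J<0.6251 | cruise [0.6251, 1.2502) | windmill J≥1.2502
J = 0.6654 → cruise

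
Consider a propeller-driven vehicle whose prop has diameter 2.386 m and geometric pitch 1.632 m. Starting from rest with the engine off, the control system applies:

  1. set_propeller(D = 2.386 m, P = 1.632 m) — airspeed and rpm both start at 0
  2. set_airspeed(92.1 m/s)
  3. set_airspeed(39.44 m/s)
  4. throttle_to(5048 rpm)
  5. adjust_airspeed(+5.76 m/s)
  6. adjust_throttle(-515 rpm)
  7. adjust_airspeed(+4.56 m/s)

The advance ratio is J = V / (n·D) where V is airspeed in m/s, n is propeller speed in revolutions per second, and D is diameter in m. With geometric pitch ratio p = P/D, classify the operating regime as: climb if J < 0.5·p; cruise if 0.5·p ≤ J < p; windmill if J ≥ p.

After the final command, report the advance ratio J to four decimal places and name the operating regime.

set_propeller: D = 2.386 m, P = 1.632 m (p = P/D = 0.683990); state ← (V=0, rpm=0)
set_airspeed(92.1): V ← 92.1 m/s
set_airspeed(39.44): V ← 39.44 m/s
throttle_to(5048): rpm ← 5048
adjust_airspeed(+5.76): V ← 39.44 +5.76 = 45.2 m/s
adjust_throttle(-515): rpm ← 5048 -515 = 4533
adjust_airspeed(+4.56): V ← 45.2 +4.56 = 49.76 m/s
final state: V = 49.76 m/s, rpm = 4533 → n = rpm/60 = 75.550000 rev/s
J = V / (n·D) = 49.76 / (75.550000 × 2.386) = 0.276042
regime bands: climb J<0.3420 | cruise [0.3420, 0.6840) | windmill J≥0.6840
J = 0.2760 → climb

J = 0.2760, regime = climb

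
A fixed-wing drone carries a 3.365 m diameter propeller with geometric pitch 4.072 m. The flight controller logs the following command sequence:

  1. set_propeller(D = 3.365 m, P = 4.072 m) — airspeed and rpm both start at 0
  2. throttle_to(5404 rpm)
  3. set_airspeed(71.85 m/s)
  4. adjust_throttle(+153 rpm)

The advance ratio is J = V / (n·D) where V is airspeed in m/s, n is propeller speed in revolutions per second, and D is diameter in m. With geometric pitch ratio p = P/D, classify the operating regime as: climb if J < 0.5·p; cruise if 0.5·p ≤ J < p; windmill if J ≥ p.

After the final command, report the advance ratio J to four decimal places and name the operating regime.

J = 0.2305, regime = climb

set_propeller: D = 3.365 m, P = 4.072 m (p = P/D = 1.210104); state ← (V=0, rpm=0)
throttle_to(5404): rpm ← 5404
set_airspeed(71.85): V ← 71.85 m/s
adjust_throttle(+153): rpm ← 5404 +153 = 5557
final state: V = 71.85 m/s, rpm = 5557 → n = rpm/60 = 92.616667 rev/s
J = V / (n·D) = 71.85 / (92.616667 × 3.365) = 0.230543
regime bands: climb J<0.6051 | cruise [0.6051, 1.2101) | windmill J≥1.2101
J = 0.2305 → climb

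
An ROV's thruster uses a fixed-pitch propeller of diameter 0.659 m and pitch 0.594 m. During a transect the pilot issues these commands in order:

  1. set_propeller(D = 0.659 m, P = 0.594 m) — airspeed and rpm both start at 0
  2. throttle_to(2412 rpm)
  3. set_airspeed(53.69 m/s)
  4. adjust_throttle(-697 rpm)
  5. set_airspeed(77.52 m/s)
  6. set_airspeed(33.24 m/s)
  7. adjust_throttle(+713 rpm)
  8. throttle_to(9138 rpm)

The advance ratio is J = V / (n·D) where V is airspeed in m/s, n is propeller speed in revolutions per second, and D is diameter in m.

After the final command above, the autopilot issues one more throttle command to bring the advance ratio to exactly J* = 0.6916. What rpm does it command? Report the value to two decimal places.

rpm = 4375.95

set_propeller: D = 0.659 m, P = 0.594 m (p = P/D = 0.901366); state ← (V=0, rpm=0)
throttle_to(2412): rpm ← 2412
set_airspeed(53.69): V ← 53.69 m/s
adjust_throttle(-697): rpm ← 2412 -697 = 1715
set_airspeed(77.52): V ← 77.52 m/s
set_airspeed(33.24): V ← 33.24 m/s
adjust_throttle(+713): rpm ← 1715 +713 = 2428
throttle_to(9138): rpm ← 9138
final state: V = 33.24 m/s, rpm = 9138 → n = rpm/60 = 152.300000 rev/s
target J* = 0.6916; solve J* = V/(n·D) for n: n = V/(J*·D) = 33.24/(0.6916 × 0.659) = 72.932419 rev/s
rpm = 60·n = 4375.945116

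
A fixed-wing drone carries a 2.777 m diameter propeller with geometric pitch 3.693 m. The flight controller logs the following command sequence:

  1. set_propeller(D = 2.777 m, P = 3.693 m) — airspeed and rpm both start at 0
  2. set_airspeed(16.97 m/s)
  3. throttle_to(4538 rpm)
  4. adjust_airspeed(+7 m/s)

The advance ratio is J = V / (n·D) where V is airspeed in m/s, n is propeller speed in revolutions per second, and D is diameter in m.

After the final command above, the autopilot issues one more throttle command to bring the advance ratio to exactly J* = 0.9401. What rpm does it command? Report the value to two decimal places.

rpm = 550.90

set_propeller: D = 2.777 m, P = 3.693 m (p = P/D = 1.329852); state ← (V=0, rpm=0)
set_airspeed(16.97): V ← 16.97 m/s
throttle_to(4538): rpm ← 4538
adjust_airspeed(+7): V ← 16.97 +7 = 23.97 m/s
final state: V = 23.97 m/s, rpm = 4538 → n = rpm/60 = 75.633333 rev/s
target J* = 0.9401; solve J* = V/(n·D) for n: n = V/(J*·D) = 23.97/(0.9401 × 2.777) = 9.181594 rev/s
rpm = 60·n = 550.895661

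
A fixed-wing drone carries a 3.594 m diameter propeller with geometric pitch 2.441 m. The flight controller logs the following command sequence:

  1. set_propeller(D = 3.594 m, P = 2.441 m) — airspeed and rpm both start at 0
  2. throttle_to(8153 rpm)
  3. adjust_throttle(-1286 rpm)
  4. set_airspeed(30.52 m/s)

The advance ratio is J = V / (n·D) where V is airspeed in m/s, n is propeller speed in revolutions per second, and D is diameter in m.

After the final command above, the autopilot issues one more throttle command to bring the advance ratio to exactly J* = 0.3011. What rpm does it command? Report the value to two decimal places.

set_propeller: D = 3.594 m, P = 2.441 m (p = P/D = 0.679188); state ← (V=0, rpm=0)
throttle_to(8153): rpm ← 8153
adjust_throttle(-1286): rpm ← 8153 -1286 = 6867
set_airspeed(30.52): V ← 30.52 m/s
final state: V = 30.52 m/s, rpm = 6867 → n = rpm/60 = 114.450000 rev/s
target J* = 0.3011; solve J* = V/(n·D) for n: n = V/(J*·D) = 30.52/(0.3011 × 3.594) = 28.203026 rev/s
rpm = 60·n = 1692.181534

rpm = 1692.18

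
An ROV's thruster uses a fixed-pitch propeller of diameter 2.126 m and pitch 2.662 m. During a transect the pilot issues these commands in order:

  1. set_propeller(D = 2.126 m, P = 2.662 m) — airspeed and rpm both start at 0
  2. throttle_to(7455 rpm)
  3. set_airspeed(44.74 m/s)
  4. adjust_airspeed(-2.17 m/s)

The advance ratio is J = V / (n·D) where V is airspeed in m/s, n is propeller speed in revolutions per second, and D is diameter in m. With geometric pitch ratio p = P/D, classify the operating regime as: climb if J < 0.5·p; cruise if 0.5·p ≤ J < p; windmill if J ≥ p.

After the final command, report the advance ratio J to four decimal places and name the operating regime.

set_propeller: D = 2.126 m, P = 2.662 m (p = P/D = 1.252117); state ← (V=0, rpm=0)
throttle_to(7455): rpm ← 7455
set_airspeed(44.74): V ← 44.74 m/s
adjust_airspeed(-2.17): V ← 44.74 -2.17 = 42.57 m/s
final state: V = 42.57 m/s, rpm = 7455 → n = rpm/60 = 124.250000 rev/s
J = V / (n·D) = 42.57 / (124.250000 × 2.126) = 0.161155
regime bands: climb J<0.6261 | cruise [0.6261, 1.2521) | windmill J≥1.2521
J = 0.1612 → climb

J = 0.1612, regime = climb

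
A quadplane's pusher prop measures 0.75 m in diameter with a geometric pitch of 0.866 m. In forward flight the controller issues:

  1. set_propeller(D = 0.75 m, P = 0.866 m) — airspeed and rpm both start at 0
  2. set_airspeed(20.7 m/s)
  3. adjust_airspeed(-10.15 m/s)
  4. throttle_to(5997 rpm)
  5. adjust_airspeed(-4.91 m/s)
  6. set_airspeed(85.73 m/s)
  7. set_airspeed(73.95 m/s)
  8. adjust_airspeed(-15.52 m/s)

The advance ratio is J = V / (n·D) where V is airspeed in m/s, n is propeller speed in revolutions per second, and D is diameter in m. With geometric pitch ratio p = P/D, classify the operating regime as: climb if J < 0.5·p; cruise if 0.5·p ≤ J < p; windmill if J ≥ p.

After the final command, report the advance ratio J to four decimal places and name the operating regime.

set_propeller: D = 0.75 m, P = 0.866 m (p = P/D = 1.154667); state ← (V=0, rpm=0)
set_airspeed(20.7): V ← 20.7 m/s
adjust_airspeed(-10.15): V ← 20.7 -10.15 = 10.55 m/s
throttle_to(5997): rpm ← 5997
adjust_airspeed(-4.91): V ← 10.55 -4.91 = 5.64 m/s
set_airspeed(85.73): V ← 85.73 m/s
set_airspeed(73.95): V ← 73.95 m/s
adjust_airspeed(-15.52): V ← 73.95 -15.52 = 58.43 m/s
final state: V = 58.43 m/s, rpm = 5997 → n = rpm/60 = 99.950000 rev/s
J = V / (n·D) = 58.43 / (99.950000 × 0.75) = 0.779456
regime bands: climb J<0.5773 | cruise [0.5773, 1.1547) | windmill J≥1.1547
J = 0.7795 → cruise

J = 0.7795, regime = cruise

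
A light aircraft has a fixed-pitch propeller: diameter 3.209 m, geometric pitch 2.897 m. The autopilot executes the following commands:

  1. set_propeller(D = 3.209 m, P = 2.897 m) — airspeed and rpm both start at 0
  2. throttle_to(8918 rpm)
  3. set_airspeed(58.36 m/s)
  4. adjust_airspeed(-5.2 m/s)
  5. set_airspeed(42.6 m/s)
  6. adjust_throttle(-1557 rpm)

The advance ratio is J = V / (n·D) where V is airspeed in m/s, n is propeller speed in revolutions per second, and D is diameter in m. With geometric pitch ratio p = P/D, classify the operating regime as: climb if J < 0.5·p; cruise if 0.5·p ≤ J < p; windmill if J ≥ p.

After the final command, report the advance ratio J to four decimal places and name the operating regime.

set_propeller: D = 3.209 m, P = 2.897 m (p = P/D = 0.902773); state ← (V=0, rpm=0)
throttle_to(8918): rpm ← 8918
set_airspeed(58.36): V ← 58.36 m/s
adjust_airspeed(-5.2): V ← 58.36 -5.2 = 53.16 m/s
set_airspeed(42.6): V ← 42.6 m/s
adjust_throttle(-1557): rpm ← 8918 -1557 = 7361
final state: V = 42.6 m/s, rpm = 7361 → n = rpm/60 = 122.683333 rev/s
J = V / (n·D) = 42.6 / (122.683333 × 3.209) = 0.108207
regime bands: climb J<0.4514 | cruise [0.4514, 0.9028) | windmill J≥0.9028
J = 0.1082 → climb

J = 0.1082, regime = climb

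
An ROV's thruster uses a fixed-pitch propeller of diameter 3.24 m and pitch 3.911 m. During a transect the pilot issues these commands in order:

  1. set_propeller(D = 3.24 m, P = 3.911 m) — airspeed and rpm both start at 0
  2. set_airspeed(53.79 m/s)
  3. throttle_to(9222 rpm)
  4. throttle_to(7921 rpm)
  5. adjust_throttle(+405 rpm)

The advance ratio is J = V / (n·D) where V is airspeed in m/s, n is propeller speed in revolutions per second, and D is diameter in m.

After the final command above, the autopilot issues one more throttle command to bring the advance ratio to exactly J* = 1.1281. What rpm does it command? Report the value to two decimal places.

rpm = 883.00

set_propeller: D = 3.24 m, P = 3.911 m (p = P/D = 1.207099); state ← (V=0, rpm=0)
set_airspeed(53.79): V ← 53.79 m/s
throttle_to(9222): rpm ← 9222
throttle_to(7921): rpm ← 7921
adjust_throttle(+405): rpm ← 7921 +405 = 8326
final state: V = 53.79 m/s, rpm = 8326 → n = rpm/60 = 138.766667 rev/s
target J* = 1.1281; solve J* = V/(n·D) for n: n = V/(J*·D) = 53.79/(1.1281 × 3.24) = 14.716649 rev/s
rpm = 60·n = 882.998946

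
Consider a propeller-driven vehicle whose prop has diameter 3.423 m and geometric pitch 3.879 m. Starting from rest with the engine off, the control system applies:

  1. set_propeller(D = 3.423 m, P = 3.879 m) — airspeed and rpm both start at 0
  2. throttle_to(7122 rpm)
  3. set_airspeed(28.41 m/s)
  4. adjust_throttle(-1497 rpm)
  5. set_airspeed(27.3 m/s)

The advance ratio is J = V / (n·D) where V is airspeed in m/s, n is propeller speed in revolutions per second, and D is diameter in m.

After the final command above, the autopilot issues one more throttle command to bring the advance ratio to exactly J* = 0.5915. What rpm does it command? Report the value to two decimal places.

set_propeller: D = 3.423 m, P = 3.879 m (p = P/D = 1.133216); state ← (V=0, rpm=0)
throttle_to(7122): rpm ← 7122
set_airspeed(28.41): V ← 28.41 m/s
adjust_throttle(-1497): rpm ← 7122 -1497 = 5625
set_airspeed(27.3): V ← 27.3 m/s
final state: V = 27.3 m/s, rpm = 5625 → n = rpm/60 = 93.750000 rev/s
target J* = 0.5915; solve J* = V/(n·D) for n: n = V/(J*·D) = 27.3/(0.5915 × 3.423) = 13.483449 rev/s
rpm = 60·n = 809.006944

rpm = 809.01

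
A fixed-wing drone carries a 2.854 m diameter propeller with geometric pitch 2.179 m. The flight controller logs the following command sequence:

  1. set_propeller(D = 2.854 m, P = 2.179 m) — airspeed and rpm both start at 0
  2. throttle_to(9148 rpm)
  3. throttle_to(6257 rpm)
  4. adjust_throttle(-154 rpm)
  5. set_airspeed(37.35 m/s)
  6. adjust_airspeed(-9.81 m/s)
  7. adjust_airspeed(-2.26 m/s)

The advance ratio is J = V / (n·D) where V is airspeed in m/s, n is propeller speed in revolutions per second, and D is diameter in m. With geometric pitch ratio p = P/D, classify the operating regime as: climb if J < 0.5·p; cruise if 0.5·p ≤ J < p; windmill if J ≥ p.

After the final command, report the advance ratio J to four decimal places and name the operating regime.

set_propeller: D = 2.854 m, P = 2.179 m (p = P/D = 0.763490); state ← (V=0, rpm=0)
throttle_to(9148): rpm ← 9148
throttle_to(6257): rpm ← 6257
adjust_throttle(-154): rpm ← 6257 -154 = 6103
set_airspeed(37.35): V ← 37.35 m/s
adjust_airspeed(-9.81): V ← 37.35 -9.81 = 27.54 m/s
adjust_airspeed(-2.26): V ← 27.54 -2.26 = 25.28 m/s
final state: V = 25.28 m/s, rpm = 6103 → n = rpm/60 = 101.716667 rev/s
J = V / (n·D) = 25.28 / (101.716667 × 2.854) = 0.087083
regime bands: climb J<0.3817 | cruise [0.3817, 0.7635) | windmill J≥0.7635
J = 0.0871 → climb

J = 0.0871, regime = climb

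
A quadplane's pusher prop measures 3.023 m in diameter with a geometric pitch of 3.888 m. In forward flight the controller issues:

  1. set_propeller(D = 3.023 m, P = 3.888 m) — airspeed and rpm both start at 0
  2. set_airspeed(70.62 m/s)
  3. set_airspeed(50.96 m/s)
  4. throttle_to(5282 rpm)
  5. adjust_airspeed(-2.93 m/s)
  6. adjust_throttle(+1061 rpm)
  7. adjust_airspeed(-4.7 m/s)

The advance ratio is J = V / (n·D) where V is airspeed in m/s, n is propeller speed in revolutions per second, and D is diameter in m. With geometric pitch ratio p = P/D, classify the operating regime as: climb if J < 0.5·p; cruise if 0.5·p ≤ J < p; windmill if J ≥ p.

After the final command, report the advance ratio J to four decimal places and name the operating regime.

set_propeller: D = 3.023 m, P = 3.888 m (p = P/D = 1.286140); state ← (V=0, rpm=0)
set_airspeed(70.62): V ← 70.62 m/s
set_airspeed(50.96): V ← 50.96 m/s
throttle_to(5282): rpm ← 5282
adjust_airspeed(-2.93): V ← 50.96 -2.93 = 48.03 m/s
adjust_throttle(+1061): rpm ← 5282 +1061 = 6343
adjust_airspeed(-4.7): V ← 48.03 -4.7 = 43.33 m/s
final state: V = 43.33 m/s, rpm = 6343 → n = rpm/60 = 105.716667 rev/s
J = V / (n·D) = 43.33 / (105.716667 × 3.023) = 0.135584
regime bands: climb J<0.6431 | cruise [0.6431, 1.2861) | windmill J≥1.2861
J = 0.1356 → climb

J = 0.1356, regime = climb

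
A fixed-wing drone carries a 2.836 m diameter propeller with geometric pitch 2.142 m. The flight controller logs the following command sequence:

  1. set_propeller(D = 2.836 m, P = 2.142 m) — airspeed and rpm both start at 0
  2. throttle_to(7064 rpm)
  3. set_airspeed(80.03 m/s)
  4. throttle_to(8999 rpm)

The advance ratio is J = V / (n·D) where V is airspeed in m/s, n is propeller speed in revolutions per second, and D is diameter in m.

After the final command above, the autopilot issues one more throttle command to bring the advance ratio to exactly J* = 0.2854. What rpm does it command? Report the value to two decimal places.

set_propeller: D = 2.836 m, P = 2.142 m (p = P/D = 0.755289); state ← (V=0, rpm=0)
throttle_to(7064): rpm ← 7064
set_airspeed(80.03): V ← 80.03 m/s
throttle_to(8999): rpm ← 8999
final state: V = 80.03 m/s, rpm = 8999 → n = rpm/60 = 149.983333 rev/s
target J* = 0.2854; solve J* = V/(n·D) for n: n = V/(J*·D) = 80.03/(0.2854 × 2.836) = 98.876394 rev/s
rpm = 60·n = 5932.583670

rpm = 5932.58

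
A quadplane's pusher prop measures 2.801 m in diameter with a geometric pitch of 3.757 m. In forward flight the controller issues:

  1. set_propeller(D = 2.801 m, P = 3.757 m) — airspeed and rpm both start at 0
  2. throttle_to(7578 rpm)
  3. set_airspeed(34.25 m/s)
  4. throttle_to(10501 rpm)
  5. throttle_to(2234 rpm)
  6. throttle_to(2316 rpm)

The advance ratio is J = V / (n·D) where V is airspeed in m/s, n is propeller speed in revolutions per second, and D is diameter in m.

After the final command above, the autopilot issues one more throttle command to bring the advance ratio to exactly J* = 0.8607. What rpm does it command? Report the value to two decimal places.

rpm = 852.41

set_propeller: D = 2.801 m, P = 3.757 m (p = P/D = 1.341307); state ← (V=0, rpm=0)
throttle_to(7578): rpm ← 7578
set_airspeed(34.25): V ← 34.25 m/s
throttle_to(10501): rpm ← 10501
throttle_to(2234): rpm ← 2234
throttle_to(2316): rpm ← 2316
final state: V = 34.25 m/s, rpm = 2316 → n = rpm/60 = 38.600000 rev/s
target J* = 0.8607; solve J* = V/(n·D) for n: n = V/(J*·D) = 34.25/(0.8607 × 2.801) = 14.206780 rev/s
rpm = 60·n = 852.406817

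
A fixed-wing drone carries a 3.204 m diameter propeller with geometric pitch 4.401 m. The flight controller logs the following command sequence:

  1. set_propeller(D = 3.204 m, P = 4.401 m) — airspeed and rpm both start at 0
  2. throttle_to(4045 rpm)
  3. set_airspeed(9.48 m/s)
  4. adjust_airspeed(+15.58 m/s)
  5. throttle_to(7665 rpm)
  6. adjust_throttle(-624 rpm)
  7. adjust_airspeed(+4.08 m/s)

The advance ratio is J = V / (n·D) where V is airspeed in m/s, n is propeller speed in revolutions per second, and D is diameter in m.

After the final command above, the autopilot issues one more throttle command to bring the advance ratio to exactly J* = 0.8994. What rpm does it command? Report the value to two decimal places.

set_propeller: D = 3.204 m, P = 4.401 m (p = P/D = 1.373596); state ← (V=0, rpm=0)
throttle_to(4045): rpm ← 4045
set_airspeed(9.48): V ← 9.48 m/s
adjust_airspeed(+15.58): V ← 9.48 +15.58 = 25.06 m/s
throttle_to(7665): rpm ← 7665
adjust_throttle(-624): rpm ← 7665 -624 = 7041
adjust_airspeed(+4.08): V ← 25.06 +4.08 = 29.14 m/s
final state: V = 29.14 m/s, rpm = 7041 → n = rpm/60 = 117.350000 rev/s
target J* = 0.8994; solve J* = V/(n·D) for n: n = V/(J*·D) = 29.14/(0.8994 × 3.204) = 10.112165 rev/s
rpm = 60·n = 606.729913

rpm = 606.73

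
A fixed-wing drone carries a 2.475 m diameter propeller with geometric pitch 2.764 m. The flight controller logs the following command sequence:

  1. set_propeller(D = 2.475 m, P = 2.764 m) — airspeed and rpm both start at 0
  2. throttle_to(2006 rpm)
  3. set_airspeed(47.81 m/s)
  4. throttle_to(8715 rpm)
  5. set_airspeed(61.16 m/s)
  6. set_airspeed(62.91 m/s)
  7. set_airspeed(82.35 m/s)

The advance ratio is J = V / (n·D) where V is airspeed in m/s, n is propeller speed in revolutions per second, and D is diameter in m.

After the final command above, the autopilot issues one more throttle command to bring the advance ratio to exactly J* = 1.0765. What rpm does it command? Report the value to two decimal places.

rpm = 1854.49

set_propeller: D = 2.475 m, P = 2.764 m (p = P/D = 1.116768); state ← (V=0, rpm=0)
throttle_to(2006): rpm ← 2006
set_airspeed(47.81): V ← 47.81 m/s
throttle_to(8715): rpm ← 8715
set_airspeed(61.16): V ← 61.16 m/s
set_airspeed(62.91): V ← 62.91 m/s
set_airspeed(82.35): V ← 82.35 m/s
final state: V = 82.35 m/s, rpm = 8715 → n = rpm/60 = 145.250000 rev/s
target J* = 1.0765; solve J* = V/(n·D) for n: n = V/(J*·D) = 82.35/(1.0765 × 2.475) = 30.908246 rev/s
rpm = 60·n = 1854.494785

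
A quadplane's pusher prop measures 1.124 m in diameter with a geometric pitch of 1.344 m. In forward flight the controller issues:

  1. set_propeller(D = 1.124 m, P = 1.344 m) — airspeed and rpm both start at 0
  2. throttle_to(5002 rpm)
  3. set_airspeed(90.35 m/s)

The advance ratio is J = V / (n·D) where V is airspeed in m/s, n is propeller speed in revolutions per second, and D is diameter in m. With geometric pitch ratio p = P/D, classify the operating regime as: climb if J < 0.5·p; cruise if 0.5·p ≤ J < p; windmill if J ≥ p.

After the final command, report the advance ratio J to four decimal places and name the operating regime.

J = 0.9642, regime = cruise

set_propeller: D = 1.124 m, P = 1.344 m (p = P/D = 1.195730); state ← (V=0, rpm=0)
throttle_to(5002): rpm ← 5002
set_airspeed(90.35): V ← 90.35 m/s
final state: V = 90.35 m/s, rpm = 5002 → n = rpm/60 = 83.366667 rev/s
J = V / (n·D) = 90.35 / (83.366667 × 1.124) = 0.964205
regime bands: climb J<0.5979 | cruise [0.5979, 1.1957) | windmill J≥1.1957
J = 0.9642 → cruise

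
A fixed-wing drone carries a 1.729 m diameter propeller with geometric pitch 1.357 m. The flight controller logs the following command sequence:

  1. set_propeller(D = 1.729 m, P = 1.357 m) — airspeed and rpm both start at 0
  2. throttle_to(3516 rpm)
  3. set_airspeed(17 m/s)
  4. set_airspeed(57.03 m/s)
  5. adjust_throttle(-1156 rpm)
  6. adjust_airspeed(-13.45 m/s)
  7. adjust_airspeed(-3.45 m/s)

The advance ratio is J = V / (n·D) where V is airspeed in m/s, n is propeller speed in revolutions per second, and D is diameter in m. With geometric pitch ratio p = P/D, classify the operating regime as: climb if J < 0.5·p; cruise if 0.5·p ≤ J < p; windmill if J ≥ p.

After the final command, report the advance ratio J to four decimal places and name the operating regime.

set_propeller: D = 1.729 m, P = 1.357 m (p = P/D = 0.784847); state ← (V=0, rpm=0)
throttle_to(3516): rpm ← 3516
set_airspeed(17): V ← 17 m/s
set_airspeed(57.03): V ← 57.03 m/s
adjust_throttle(-1156): rpm ← 3516 -1156 = 2360
adjust_airspeed(-13.45): V ← 57.03 -13.45 = 43.58 m/s
adjust_airspeed(-3.45): V ← 43.58 -3.45 = 40.13 m/s
final state: V = 40.13 m/s, rpm = 2360 → n = rpm/60 = 39.333333 rev/s
J = V / (n·D) = 40.13 / (39.333333 × 1.729) = 0.590083
regime bands: climb J<0.3924 | cruise [0.3924, 0.7848) | windmill J≥0.7848
J = 0.5901 → cruise

J = 0.5901, regime = cruise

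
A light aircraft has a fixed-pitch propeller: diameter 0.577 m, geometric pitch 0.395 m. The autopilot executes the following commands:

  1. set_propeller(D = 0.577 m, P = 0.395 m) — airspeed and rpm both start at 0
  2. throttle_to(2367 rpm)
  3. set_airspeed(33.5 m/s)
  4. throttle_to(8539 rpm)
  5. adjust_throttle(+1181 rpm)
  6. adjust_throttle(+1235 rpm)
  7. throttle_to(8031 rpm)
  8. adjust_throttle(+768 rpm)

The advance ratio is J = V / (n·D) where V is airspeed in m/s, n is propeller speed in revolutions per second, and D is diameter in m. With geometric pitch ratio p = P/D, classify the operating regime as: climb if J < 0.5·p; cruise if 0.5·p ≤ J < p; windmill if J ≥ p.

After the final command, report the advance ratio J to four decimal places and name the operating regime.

J = 0.3959, regime = cruise

set_propeller: D = 0.577 m, P = 0.395 m (p = P/D = 0.684575); state ← (V=0, rpm=0)
throttle_to(2367): rpm ← 2367
set_airspeed(33.5): V ← 33.5 m/s
throttle_to(8539): rpm ← 8539
adjust_throttle(+1181): rpm ← 8539 +1181 = 9720
adjust_throttle(+1235): rpm ← 9720 +1235 = 10955
throttle_to(8031): rpm ← 8031
adjust_throttle(+768): rpm ← 8031 +768 = 8799
final state: V = 33.5 m/s, rpm = 8799 → n = rpm/60 = 146.650000 rev/s
J = V / (n·D) = 33.5 / (146.650000 × 0.577) = 0.395901
regime bands: climb J<0.3423 | cruise [0.3423, 0.6846) | windmill J≥0.6846
J = 0.3959 → cruise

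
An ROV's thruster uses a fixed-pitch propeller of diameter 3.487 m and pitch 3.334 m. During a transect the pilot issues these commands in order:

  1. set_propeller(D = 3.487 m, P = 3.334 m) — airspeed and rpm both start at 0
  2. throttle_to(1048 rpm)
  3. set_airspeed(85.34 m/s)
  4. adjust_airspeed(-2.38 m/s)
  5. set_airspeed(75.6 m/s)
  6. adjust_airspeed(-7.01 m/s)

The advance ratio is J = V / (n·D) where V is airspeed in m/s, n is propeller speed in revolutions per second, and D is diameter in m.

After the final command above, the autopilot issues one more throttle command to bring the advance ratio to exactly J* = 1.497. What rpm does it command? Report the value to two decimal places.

rpm = 788.38

set_propeller: D = 3.487 m, P = 3.334 m (p = P/D = 0.956123); state ← (V=0, rpm=0)
throttle_to(1048): rpm ← 1048
set_airspeed(85.34): V ← 85.34 m/s
adjust_airspeed(-2.38): V ← 85.34 -2.38 = 82.96 m/s
set_airspeed(75.6): V ← 75.6 m/s
adjust_airspeed(-7.01): V ← 75.6 -7.01 = 68.59 m/s
final state: V = 68.59 m/s, rpm = 1048 → n = rpm/60 = 17.466667 rev/s
target J* = 1.497; solve J* = V/(n·D) for n: n = V/(J*·D) = 68.59/(1.497 × 3.487) = 13.139749 rev/s
rpm = 60·n = 788.384914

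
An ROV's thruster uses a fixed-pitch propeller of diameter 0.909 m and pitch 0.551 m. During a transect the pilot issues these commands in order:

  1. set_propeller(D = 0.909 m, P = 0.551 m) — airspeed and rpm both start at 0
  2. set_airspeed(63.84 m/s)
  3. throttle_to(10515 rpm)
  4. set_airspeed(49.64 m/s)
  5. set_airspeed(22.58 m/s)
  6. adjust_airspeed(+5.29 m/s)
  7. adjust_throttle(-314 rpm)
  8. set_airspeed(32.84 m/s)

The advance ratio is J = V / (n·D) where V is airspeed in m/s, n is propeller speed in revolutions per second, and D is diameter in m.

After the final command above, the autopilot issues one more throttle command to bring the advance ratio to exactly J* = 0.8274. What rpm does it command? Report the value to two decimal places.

rpm = 2619.84

set_propeller: D = 0.909 m, P = 0.551 m (p = P/D = 0.606161); state ← (V=0, rpm=0)
set_airspeed(63.84): V ← 63.84 m/s
throttle_to(10515): rpm ← 10515
set_airspeed(49.64): V ← 49.64 m/s
set_airspeed(22.58): V ← 22.58 m/s
adjust_airspeed(+5.29): V ← 22.58 +5.29 = 27.87 m/s
adjust_throttle(-314): rpm ← 10515 -314 = 10201
set_airspeed(32.84): V ← 32.84 m/s
final state: V = 32.84 m/s, rpm = 10201 → n = rpm/60 = 170.016667 rev/s
target J* = 0.8274; solve J* = V/(n·D) for n: n = V/(J*·D) = 32.84/(0.8274 × 0.909) = 43.664023 rev/s
rpm = 60·n = 2619.841390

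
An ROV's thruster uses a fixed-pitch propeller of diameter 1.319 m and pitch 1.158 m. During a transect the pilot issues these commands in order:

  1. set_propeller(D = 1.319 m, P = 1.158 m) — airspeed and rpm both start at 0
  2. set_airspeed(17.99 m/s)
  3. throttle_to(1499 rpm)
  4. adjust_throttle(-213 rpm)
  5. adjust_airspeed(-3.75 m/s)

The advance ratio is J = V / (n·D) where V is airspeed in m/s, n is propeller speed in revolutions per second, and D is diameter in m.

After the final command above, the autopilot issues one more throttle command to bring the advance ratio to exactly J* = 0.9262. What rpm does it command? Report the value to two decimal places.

set_propeller: D = 1.319 m, P = 1.158 m (p = P/D = 0.877938); state ← (V=0, rpm=0)
set_airspeed(17.99): V ← 17.99 m/s
throttle_to(1499): rpm ← 1499
adjust_throttle(-213): rpm ← 1499 -213 = 1286
adjust_airspeed(-3.75): V ← 17.99 -3.75 = 14.24 m/s
final state: V = 14.24 m/s, rpm = 1286 → n = rpm/60 = 21.433333 rev/s
target J* = 0.9262; solve J* = V/(n·D) for n: n = V/(J*·D) = 14.24/(0.9262 × 1.319) = 11.656292 rev/s
rpm = 60·n = 699.377518

rpm = 699.38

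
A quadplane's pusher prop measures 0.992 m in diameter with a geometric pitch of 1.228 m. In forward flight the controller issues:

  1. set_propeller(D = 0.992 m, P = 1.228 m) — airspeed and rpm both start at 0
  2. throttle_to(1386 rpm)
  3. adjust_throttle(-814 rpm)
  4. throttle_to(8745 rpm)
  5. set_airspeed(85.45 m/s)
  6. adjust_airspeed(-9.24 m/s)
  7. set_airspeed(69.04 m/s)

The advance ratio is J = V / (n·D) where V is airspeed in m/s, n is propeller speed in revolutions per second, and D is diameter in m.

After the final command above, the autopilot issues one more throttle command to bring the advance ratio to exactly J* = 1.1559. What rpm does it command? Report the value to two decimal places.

rpm = 3612.60

set_propeller: D = 0.992 m, P = 1.228 m (p = P/D = 1.237903); state ← (V=0, rpm=0)
throttle_to(1386): rpm ← 1386
adjust_throttle(-814): rpm ← 1386 -814 = 572
throttle_to(8745): rpm ← 8745
set_airspeed(85.45): V ← 85.45 m/s
adjust_airspeed(-9.24): V ← 85.45 -9.24 = 76.21 m/s
set_airspeed(69.04): V ← 69.04 m/s
final state: V = 69.04 m/s, rpm = 8745 → n = rpm/60 = 145.750000 rev/s
target J* = 1.1559; solve J* = V/(n·D) for n: n = V/(J*·D) = 69.04/(1.1559 × 0.992) = 60.210030 rev/s
rpm = 60·n = 3612.601827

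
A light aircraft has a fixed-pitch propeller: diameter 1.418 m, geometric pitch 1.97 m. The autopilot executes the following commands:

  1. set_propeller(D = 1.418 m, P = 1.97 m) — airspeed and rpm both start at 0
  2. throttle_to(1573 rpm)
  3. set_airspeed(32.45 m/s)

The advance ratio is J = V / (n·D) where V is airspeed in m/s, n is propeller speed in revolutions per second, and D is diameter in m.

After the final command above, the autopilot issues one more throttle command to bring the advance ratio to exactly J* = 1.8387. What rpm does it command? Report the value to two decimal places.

rpm = 746.76

set_propeller: D = 1.418 m, P = 1.97 m (p = P/D = 1.389281); state ← (V=0, rpm=0)
throttle_to(1573): rpm ← 1573
set_airspeed(32.45): V ← 32.45 m/s
final state: V = 32.45 m/s, rpm = 1573 → n = rpm/60 = 26.216667 rev/s
target J* = 1.8387; solve J* = V/(n·D) for n: n = V/(J*·D) = 32.45/(1.8387 × 1.418) = 12.445937 rev/s
rpm = 60·n = 746.756213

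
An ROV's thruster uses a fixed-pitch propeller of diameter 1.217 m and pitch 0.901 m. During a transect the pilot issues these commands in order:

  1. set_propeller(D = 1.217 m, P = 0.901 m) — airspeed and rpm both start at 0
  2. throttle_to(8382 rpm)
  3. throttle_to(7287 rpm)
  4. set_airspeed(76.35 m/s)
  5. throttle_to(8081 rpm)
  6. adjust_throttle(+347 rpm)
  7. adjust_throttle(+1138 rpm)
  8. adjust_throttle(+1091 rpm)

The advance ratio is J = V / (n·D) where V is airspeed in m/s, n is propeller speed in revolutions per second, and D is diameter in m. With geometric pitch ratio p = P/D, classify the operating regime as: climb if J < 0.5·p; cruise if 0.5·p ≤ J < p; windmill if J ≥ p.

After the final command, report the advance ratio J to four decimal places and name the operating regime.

set_propeller: D = 1.217 m, P = 0.901 m (p = P/D = 0.740345); state ← (V=0, rpm=0)
throttle_to(8382): rpm ← 8382
throttle_to(7287): rpm ← 7287
set_airspeed(76.35): V ← 76.35 m/s
throttle_to(8081): rpm ← 8081
adjust_throttle(+347): rpm ← 8081 +347 = 8428
adjust_throttle(+1138): rpm ← 8428 +1138 = 9566
adjust_throttle(+1091): rpm ← 9566 +1091 = 10657
final state: V = 76.35 m/s, rpm = 10657 → n = rpm/60 = 177.616667 rev/s
J = V / (n·D) = 76.35 / (177.616667 × 1.217) = 0.353211
regime bands: climb J<0.3702 | cruise [0.3702, 0.7403) | windmill J≥0.7403
J = 0.3532 → climb

J = 0.3532, regime = climb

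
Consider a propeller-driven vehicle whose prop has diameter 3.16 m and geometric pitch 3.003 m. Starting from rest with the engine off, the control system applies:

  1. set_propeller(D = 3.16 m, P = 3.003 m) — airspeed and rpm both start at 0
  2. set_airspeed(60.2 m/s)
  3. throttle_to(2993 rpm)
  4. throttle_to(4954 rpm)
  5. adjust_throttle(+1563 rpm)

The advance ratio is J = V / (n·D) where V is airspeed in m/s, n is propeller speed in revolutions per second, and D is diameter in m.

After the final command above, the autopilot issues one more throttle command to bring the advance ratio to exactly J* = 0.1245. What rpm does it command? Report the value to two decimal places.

rpm = 9181.03

set_propeller: D = 3.16 m, P = 3.003 m (p = P/D = 0.950316); state ← (V=0, rpm=0)
set_airspeed(60.2): V ← 60.2 m/s
throttle_to(2993): rpm ← 2993
throttle_to(4954): rpm ← 4954
adjust_throttle(+1563): rpm ← 4954 +1563 = 6517
final state: V = 60.2 m/s, rpm = 6517 → n = rpm/60 = 108.616667 rev/s
target J* = 0.1245; solve J* = V/(n·D) for n: n = V/(J*·D) = 60.2/(0.1245 × 3.16) = 153.017132 rev/s
rpm = 60·n = 9181.027909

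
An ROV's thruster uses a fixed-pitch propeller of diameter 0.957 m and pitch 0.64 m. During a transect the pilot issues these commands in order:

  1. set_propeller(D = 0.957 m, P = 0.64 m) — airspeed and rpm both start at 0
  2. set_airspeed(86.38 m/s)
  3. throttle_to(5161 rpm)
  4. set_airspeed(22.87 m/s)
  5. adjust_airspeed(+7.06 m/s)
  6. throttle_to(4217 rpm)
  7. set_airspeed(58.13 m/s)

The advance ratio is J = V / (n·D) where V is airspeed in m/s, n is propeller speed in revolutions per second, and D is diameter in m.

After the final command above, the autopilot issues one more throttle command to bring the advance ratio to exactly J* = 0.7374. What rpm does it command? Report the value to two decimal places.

set_propeller: D = 0.957 m, P = 0.64 m (p = P/D = 0.668757); state ← (V=0, rpm=0)
set_airspeed(86.38): V ← 86.38 m/s
throttle_to(5161): rpm ← 5161
set_airspeed(22.87): V ← 22.87 m/s
adjust_airspeed(+7.06): V ← 22.87 +7.06 = 29.93 m/s
throttle_to(4217): rpm ← 4217
set_airspeed(58.13): V ← 58.13 m/s
final state: V = 58.13 m/s, rpm = 4217 → n = rpm/60 = 70.283333 rev/s
target J* = 0.7374; solve J* = V/(n·D) for n: n = V/(J*·D) = 58.13/(0.7374 × 0.957) = 82.373070 rev/s
rpm = 60·n = 4942.384197

rpm = 4942.38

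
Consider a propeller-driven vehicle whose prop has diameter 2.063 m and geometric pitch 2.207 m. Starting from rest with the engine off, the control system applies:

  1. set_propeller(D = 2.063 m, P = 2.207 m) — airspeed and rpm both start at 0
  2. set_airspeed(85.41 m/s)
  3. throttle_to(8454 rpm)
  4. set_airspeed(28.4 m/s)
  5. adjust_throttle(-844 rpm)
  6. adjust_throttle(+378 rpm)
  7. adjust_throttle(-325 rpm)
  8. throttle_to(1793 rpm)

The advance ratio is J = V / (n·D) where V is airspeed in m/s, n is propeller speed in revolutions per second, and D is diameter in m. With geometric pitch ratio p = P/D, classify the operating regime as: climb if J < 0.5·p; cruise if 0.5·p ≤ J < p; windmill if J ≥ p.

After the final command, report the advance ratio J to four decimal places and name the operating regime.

set_propeller: D = 2.063 m, P = 2.207 m (p = P/D = 1.069801); state ← (V=0, rpm=0)
set_airspeed(85.41): V ← 85.41 m/s
throttle_to(8454): rpm ← 8454
set_airspeed(28.4): V ← 28.4 m/s
adjust_throttle(-844): rpm ← 8454 -844 = 7610
adjust_throttle(+378): rpm ← 7610 +378 = 7988
adjust_throttle(-325): rpm ← 7988 -325 = 7663
throttle_to(1793): rpm ← 1793
final state: V = 28.4 m/s, rpm = 1793 → n = rpm/60 = 29.883333 rev/s
J = V / (n·D) = 28.4 / (29.883333 × 2.063) = 0.460670
regime bands: climb J<0.5349 | cruise [0.5349, 1.0698) | windmill J≥1.0698
J = 0.4607 → climb

J = 0.4607, regime = climb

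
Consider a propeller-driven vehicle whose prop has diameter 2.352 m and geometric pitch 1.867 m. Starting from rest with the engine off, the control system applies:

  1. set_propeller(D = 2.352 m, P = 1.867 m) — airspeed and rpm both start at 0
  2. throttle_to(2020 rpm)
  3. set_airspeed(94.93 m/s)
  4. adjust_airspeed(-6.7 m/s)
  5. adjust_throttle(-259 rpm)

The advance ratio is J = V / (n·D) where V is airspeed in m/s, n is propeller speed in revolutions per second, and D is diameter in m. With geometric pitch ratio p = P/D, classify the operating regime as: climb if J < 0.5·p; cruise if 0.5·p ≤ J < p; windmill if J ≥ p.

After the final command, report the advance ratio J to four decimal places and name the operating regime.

J = 1.2781, regime = windmill

set_propeller: D = 2.352 m, P = 1.867 m (p = P/D = 0.793793); state ← (V=0, rpm=0)
throttle_to(2020): rpm ← 2020
set_airspeed(94.93): V ← 94.93 m/s
adjust_airspeed(-6.7): V ← 94.93 -6.7 = 88.23 m/s
adjust_throttle(-259): rpm ← 2020 -259 = 1761
final state: V = 88.23 m/s, rpm = 1761 → n = rpm/60 = 29.350000 rev/s
J = V / (n·D) = 88.23 / (29.350000 × 2.352) = 1.278118
regime bands: climb J<0.3969 | cruise [0.3969, 0.7938) | windmill J≥0.7938
J = 1.2781 → windmill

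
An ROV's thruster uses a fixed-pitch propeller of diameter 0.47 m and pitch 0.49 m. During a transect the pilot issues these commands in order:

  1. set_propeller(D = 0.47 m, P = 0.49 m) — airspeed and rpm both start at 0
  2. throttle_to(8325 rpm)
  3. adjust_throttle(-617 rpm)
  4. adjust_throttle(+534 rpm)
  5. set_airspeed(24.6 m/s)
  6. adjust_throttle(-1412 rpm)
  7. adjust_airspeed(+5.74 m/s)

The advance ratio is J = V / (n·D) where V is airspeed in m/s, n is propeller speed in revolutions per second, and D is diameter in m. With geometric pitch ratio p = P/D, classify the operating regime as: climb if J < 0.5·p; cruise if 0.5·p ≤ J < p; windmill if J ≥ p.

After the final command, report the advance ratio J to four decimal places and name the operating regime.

set_propeller: D = 0.47 m, P = 0.49 m (p = P/D = 1.042553); state ← (V=0, rpm=0)
throttle_to(8325): rpm ← 8325
adjust_throttle(-617): rpm ← 8325 -617 = 7708
adjust_throttle(+534): rpm ← 7708 +534 = 8242
set_airspeed(24.6): V ← 24.6 m/s
adjust_throttle(-1412): rpm ← 8242 -1412 = 6830
adjust_airspeed(+5.74): V ← 24.6 +5.74 = 30.34 m/s
final state: V = 30.34 m/s, rpm = 6830 → n = rpm/60 = 113.833333 rev/s
J = V / (n·D) = 30.34 / (113.833333 × 0.47) = 0.567085
regime bands: climb J<0.5213 | cruise [0.5213, 1.0426) | windmill J≥1.0426
J = 0.5671 → cruise

J = 0.5671, regime = cruise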